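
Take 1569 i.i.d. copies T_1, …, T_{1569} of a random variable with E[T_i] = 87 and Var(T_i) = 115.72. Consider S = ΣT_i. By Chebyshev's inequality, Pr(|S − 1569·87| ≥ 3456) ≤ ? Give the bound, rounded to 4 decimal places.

0.0152

Var(S) = n·Var(T_i) = 1569·115.72 = 181564.68.
Chebyshev: Pr(|S − 1569·87| ≥ 3456) ≤ Var(S)/3456² = 181564.68/11943936 = 0.0152.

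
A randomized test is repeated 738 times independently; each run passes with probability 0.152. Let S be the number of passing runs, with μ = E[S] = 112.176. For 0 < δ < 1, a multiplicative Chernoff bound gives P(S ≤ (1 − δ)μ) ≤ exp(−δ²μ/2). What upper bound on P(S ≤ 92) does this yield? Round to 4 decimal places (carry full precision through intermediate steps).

0.1629

Write 92 = (1 − δ)μ, so δ = 1 − 92/112.176 = 0.1798602…
Then the exponent is δ²μ/2 = (μ − 92)²/(2μ) = 1.814430.
Bound = exp(−1.814430) = 0.16293.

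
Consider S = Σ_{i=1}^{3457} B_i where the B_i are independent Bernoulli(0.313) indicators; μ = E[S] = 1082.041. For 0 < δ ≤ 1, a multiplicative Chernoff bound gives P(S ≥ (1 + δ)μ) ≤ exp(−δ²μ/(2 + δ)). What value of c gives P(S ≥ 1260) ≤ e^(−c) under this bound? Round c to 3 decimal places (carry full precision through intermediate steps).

13.522

Write 1260 = (1 + δ)μ, so δ = 1260/1082.041 − 1 = 0.164466…
Then the exponent is δ²μ/(2 + δ) = (1260 − μ)² / (μ·(2 + δ)) = 13.522140.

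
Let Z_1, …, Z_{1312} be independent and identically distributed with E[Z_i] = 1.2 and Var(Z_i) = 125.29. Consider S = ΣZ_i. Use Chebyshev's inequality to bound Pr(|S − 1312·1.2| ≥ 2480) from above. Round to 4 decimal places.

0.0267

Var(S) = n·Var(Z_i) = 1312·125.29 = 164380.48.
Chebyshev: Pr(|S − 1312·1.2| ≥ 2480) ≤ Var(S)/2480² = 164380.48/6150400 = 0.0267.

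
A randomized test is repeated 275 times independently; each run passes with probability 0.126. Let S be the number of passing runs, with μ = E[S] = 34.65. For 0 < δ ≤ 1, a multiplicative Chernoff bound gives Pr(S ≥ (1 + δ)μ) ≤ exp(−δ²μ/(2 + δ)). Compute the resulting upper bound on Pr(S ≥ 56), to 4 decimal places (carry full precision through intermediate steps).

Write 56 = (1 + δ)μ, so δ = 56/34.65 − 1 = 0.6161616…
Then the exponent is δ²μ/(2 + δ) = (56 − μ)² / (μ·(2 + δ)) = 5.028378.
Bound = exp(−5.028378) = 0.00655.

0.0065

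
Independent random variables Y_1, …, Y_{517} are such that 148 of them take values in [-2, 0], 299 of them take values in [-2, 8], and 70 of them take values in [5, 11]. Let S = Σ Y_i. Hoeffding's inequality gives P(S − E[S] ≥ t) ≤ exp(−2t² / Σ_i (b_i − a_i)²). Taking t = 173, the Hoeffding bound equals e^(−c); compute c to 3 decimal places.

1.813

Σ(b_i − a_i)² = 148·2² + 299·10² + 70·6² = 33012.
c = 2t² / 33012 = 2·173² / 33012 = 1.8132.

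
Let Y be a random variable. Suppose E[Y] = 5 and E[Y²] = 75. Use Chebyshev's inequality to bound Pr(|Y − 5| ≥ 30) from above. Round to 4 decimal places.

0.0556

Var(Y) = E[Y²] − (E[Y])² = 75 − 25 = 50.
Chebyshev's inequality: Pr(|Y − μ| ≥ t) ≤ Var(Y)/t² = 50/900 = 0.0556.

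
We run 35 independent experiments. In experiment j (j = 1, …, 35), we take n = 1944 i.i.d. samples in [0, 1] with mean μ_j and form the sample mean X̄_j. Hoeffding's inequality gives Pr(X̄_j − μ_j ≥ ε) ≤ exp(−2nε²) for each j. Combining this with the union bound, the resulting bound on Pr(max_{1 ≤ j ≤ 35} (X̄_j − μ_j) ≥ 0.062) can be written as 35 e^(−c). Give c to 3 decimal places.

14.945

Union bound over the 35 events: Pr(max_{1 ≤ j ≤ 35} (X̄_j − μ_j) ≥ 0.062) ≤ 35·exp(−2nε²) = 35 exp(−2·1944·0.062²).
So c = 2·1944·0.062² = 14.9455.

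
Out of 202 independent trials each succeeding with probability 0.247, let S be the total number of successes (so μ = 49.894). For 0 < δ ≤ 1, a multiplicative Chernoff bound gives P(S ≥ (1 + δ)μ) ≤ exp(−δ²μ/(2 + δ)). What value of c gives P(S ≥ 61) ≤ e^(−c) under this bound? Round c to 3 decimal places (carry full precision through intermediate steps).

Write 61 = (1 + δ)μ, so δ = 61/49.894 − 1 = 0.2225919…
Then the exponent is δ²μ/(2 + δ) = (61 − μ)² / (μ·(2 + δ)) = 1.112262.

1.112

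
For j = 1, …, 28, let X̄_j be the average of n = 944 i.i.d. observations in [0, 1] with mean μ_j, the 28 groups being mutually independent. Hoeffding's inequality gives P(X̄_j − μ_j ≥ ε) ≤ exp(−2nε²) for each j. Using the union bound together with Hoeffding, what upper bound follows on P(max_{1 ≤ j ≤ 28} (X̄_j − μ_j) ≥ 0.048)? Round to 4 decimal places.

0.3614

Per-experiment Hoeffding bound: exp(−2·944·0.048²) = exp(−4.34995) = 0.012907.
Union bound over 28 events: 28·0.012907 = 0.36141.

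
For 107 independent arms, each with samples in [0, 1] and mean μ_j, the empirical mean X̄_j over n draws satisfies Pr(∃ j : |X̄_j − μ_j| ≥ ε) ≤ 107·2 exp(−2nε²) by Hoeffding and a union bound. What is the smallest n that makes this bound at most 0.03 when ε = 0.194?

Need 2·107·exp(−2nε²) ≤ 0.03, i.e. exp(−2nε²) ≤ 0.03/214.
So 2nε² ≥ ln(214/0.03) = 8.872534.
Hence n ≥ 8.872534/(2·0.194²) = 117.873.
The smallest integer n is 118.

118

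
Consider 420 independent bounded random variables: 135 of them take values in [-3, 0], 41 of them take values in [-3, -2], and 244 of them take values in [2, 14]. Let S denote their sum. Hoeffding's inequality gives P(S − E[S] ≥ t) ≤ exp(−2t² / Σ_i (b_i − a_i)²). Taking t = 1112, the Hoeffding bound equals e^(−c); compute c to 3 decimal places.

67.957

Σ(b_i − a_i)² = 135·3² + 41·1² + 244·12² = 36392.
c = 2t² / 36392 = 2·1112² / 36392 = 67.9569.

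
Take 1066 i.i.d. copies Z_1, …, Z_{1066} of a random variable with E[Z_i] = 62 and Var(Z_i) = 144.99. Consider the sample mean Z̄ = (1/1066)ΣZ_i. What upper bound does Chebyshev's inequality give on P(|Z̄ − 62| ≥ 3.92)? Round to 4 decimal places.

Var(Z̄) = Var(Z_i)/n = 144.99/1066 = 0.13601.
Chebyshev: P(|Z̄ − 62| ≥ 3.92) ≤ Var(Z̄)/(3.92)² = 144.99/(1066·3.92²) = 0.0089.

0.0089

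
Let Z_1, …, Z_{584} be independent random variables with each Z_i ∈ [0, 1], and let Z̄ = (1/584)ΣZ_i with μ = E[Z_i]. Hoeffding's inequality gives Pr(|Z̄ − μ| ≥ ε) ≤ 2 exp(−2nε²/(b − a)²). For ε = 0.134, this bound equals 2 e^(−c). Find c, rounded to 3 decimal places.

20.973

c = 2nε²/(b − a)² = 2·584·0.134² / 1² = 20.9726.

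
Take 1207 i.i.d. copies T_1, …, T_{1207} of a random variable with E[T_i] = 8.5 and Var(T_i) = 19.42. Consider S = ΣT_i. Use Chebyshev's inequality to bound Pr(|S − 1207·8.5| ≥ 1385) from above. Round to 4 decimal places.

0.0122

Var(S) = n·Var(T_i) = 1207·19.42 = 23439.94.
Chebyshev: Pr(|S − 1207·8.5| ≥ 1385) ≤ Var(S)/1385² = 23439.94/1918225 = 0.0122.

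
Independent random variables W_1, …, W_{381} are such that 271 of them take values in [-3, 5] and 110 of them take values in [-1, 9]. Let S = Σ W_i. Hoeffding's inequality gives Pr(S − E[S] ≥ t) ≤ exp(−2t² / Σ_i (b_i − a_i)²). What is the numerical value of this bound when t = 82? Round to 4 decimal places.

Σ(b_i − a_i)² = 271·8² + 110·10² = 28344.
Exponent = 2·82² / 28344 = 0.47446.
Bound = exp(−0.47446) = 0.62222.

0.6222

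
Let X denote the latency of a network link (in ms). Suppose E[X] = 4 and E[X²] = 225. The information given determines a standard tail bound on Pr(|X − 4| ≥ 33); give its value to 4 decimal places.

The first two moments determine the variance, so Chebyshev's inequality is the sharpest standard bound available.
Var(X) = E[X²] − (E[X])² = 225 − 16 = 209.
Chebyshev's inequality: Pr(|X − μ| ≥ t) ≤ Var(X)/t² = 209/1089 = 0.1919.

0.1919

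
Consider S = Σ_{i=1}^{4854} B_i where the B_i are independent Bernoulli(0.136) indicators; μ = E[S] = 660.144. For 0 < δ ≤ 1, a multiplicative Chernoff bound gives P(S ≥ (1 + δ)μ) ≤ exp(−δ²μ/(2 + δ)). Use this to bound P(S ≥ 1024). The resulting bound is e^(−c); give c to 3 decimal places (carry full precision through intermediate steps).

78.610

Write 1024 = (1 + δ)μ, so δ = 1024/660.144 − 1 = 0.5511767…
Then the exponent is δ²μ/(2 + δ) = (1024 − μ)² / (μ·(2 + δ)) = 78.610373.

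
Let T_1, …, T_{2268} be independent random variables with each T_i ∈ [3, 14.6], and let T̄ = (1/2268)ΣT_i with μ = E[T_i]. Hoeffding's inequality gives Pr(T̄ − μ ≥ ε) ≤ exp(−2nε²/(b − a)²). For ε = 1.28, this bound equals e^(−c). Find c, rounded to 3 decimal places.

55.230

c = 2nε²/(b − a)² = 2·2268·1.28² / 11.6² = 55.2302.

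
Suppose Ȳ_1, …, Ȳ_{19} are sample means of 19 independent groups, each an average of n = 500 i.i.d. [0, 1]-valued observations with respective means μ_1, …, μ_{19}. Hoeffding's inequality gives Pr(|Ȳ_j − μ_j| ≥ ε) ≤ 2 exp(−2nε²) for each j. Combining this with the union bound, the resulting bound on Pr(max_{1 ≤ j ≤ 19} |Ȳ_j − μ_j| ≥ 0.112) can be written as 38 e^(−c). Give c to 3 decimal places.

Union bound over the 19 events: Pr(max_{1 ≤ j ≤ 19} |Ȳ_j − μ_j| ≥ 0.112) ≤ 19·2·exp(−2nε²) = 38 exp(−2·500·0.112²).
So c = 2·500·0.112² = 12.5440.

12.544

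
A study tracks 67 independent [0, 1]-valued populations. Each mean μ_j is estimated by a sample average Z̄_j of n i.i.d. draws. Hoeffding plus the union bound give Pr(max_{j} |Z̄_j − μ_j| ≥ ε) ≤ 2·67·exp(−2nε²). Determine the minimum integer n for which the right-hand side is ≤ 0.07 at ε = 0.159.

150

Need 2·67·exp(−2nε²) ≤ 0.07, i.e. exp(−2nε²) ≤ 0.07/134.
So 2nε² ≥ ln(134/0.07) = 7.557100.
Hence n ≥ 7.557100/(2·0.159²) = 149.462.
The smallest integer n is 150.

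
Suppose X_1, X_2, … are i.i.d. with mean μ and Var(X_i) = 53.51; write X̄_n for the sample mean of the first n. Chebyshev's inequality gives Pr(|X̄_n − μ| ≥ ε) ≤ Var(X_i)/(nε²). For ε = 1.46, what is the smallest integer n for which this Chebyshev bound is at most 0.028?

897

Require 53.51/(n·1.46²) ≤ 0.028, i.e. n ≥ 53.51/(0.028·1.46²) = 896.543.
The smallest integer n is 897.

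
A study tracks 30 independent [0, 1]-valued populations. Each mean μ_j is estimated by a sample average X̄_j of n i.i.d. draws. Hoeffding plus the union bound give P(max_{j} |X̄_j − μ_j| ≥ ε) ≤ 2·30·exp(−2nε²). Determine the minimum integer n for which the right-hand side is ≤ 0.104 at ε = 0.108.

Need 2·30·exp(−2nε²) ≤ 0.104, i.e. exp(−2nε²) ≤ 0.104/60.
So 2nε² ≥ ln(60/0.104) = 6.357709.
Hence n ≥ 6.357709/(2·0.108²) = 272.536.
The smallest integer n is 273.

273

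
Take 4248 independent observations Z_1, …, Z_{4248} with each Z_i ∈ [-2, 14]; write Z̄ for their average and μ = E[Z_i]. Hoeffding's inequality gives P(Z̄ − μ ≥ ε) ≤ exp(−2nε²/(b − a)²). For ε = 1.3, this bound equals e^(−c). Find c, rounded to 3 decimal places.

c = 2nε²/(b − a)² = 2·4248·1.3² / 16² = 56.0869.

56.087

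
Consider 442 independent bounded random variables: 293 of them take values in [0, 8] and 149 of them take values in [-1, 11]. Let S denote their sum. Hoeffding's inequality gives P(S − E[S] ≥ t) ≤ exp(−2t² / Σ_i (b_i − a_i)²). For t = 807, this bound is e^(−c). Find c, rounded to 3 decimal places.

32.394

Σ(b_i − a_i)² = 293·8² + 149·12² = 40208.
c = 2t² / 40208 = 2·807² / 40208 = 32.3940.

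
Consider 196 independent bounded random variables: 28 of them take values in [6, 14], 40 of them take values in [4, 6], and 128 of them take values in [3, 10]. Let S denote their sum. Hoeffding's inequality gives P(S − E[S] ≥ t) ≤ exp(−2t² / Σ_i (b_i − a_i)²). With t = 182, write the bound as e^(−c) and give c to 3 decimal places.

8.055

Σ(b_i − a_i)² = 28·8² + 40·2² + 128·7² = 8224.
c = 2t² / 8224 = 2·182² / 8224 = 8.0554.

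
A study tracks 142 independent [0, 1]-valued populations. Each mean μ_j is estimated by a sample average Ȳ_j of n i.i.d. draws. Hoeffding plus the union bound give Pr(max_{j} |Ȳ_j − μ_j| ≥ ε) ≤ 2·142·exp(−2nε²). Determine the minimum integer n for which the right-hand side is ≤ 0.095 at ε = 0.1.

401

Need 2·142·exp(−2nε²) ≤ 0.095, i.e. exp(−2nε²) ≤ 0.095/284.
So 2nε² ≥ ln(284/0.095) = 8.002853.
Hence n ≥ 8.002853/(2·0.1²) = 400.143.
The smallest integer n is 401.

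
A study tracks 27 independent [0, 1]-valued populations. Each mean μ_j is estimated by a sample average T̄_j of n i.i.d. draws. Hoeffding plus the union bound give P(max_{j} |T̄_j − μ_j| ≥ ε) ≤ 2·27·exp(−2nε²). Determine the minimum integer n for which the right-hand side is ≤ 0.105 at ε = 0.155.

130

Need 2·27·exp(−2nε²) ≤ 0.105, i.e. exp(−2nε²) ≤ 0.105/54.
So 2nε² ≥ ln(54/0.105) = 6.242779.
Hence n ≥ 6.242779/(2·0.155²) = 129.923.
The smallest integer n is 130.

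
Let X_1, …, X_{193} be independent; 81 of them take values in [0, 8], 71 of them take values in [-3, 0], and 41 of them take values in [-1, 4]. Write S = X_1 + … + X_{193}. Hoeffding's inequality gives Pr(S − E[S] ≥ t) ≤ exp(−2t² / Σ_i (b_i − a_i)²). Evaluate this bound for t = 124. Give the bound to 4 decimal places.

Σ(b_i − a_i)² = 81·8² + 71·3² + 41·5² = 6848.
Exponent = 2·124² / 6848 = 4.49065.
Bound = exp(−4.49065) = 0.01121.

0.0112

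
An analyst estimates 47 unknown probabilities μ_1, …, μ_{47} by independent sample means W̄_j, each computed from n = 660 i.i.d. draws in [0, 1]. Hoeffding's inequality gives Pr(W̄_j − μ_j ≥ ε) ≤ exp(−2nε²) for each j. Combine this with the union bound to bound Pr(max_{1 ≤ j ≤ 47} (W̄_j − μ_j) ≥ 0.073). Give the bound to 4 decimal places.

Per-experiment Hoeffding bound: exp(−2·660·0.073²) = exp(−7.03428) = 0.00088115.
Union bound over 47 events: 47·0.00088115 = 0.04141.

0.0414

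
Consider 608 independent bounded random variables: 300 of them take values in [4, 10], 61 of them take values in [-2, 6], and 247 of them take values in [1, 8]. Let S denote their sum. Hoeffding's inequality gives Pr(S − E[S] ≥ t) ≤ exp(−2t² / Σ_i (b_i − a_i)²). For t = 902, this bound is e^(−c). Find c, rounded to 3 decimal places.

Σ(b_i − a_i)² = 300·6² + 61·8² + 247·7² = 26807.
c = 2t² / 26807 = 2·902² / 26807 = 60.7009.

60.701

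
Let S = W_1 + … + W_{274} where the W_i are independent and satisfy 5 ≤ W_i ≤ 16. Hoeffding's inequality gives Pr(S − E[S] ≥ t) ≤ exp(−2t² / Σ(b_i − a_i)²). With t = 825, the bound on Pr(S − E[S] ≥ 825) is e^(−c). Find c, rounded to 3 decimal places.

Σ(b_i − a_i)² = 274·(11)² = 33154.
c = 2t²/33154 = 2·825²/33154 = 41.0584.

41.058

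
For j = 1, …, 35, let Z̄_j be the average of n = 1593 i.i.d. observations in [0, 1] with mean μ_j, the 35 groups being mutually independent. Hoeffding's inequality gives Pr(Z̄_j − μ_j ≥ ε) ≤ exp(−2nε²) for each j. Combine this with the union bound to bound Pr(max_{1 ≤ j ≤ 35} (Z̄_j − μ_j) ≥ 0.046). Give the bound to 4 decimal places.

Per-experiment Hoeffding bound: exp(−2·1593·0.046²) = exp(−6.74158) = 0.0011808.
Union bound over 35 events: 35·0.0011808 = 0.04133.

0.0413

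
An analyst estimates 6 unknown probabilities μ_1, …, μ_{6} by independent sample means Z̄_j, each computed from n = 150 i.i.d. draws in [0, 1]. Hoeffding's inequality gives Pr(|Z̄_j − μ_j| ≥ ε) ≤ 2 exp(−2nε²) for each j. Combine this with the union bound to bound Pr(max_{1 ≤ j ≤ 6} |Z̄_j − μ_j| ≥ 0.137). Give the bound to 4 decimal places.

Per-experiment Hoeffding bound: 2·exp(−2·150·0.137²) = 2·exp(−5.63070) = 0.0071721.
Union bound over 6 events: 6·0.0071721 = 0.04303.

0.0430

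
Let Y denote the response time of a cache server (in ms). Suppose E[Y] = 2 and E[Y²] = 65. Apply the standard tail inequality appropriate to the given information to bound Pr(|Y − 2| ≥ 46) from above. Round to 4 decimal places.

0.0288

The first two moments determine the variance, so Chebyshev's inequality is the sharpest standard bound available.
Var(Y) = E[Y²] − (E[Y])² = 65 − 4 = 61.
Chebyshev's inequality: Pr(|Y − μ| ≥ t) ≤ Var(Y)/t² = 61/2116 = 0.0288.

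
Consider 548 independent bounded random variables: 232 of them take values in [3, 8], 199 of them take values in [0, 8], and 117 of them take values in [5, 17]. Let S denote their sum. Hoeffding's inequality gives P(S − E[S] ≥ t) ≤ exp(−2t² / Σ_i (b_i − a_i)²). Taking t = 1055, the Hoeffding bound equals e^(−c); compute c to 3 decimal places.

Σ(b_i − a_i)² = 232·5² + 199·8² + 117·12² = 35384.
c = 2t² / 35384 = 2·1055² / 35384 = 62.9112.

62.911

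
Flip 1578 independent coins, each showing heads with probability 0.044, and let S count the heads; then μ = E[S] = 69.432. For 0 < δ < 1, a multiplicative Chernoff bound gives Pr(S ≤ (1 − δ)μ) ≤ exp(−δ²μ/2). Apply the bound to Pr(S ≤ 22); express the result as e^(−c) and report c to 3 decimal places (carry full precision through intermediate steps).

Write 22 = (1 − δ)μ, so δ = 1 − 22/69.432 = 0.6831432…
Then the exponent is δ²μ/2 = (μ − 22)²/(2μ) = 16.201425.

16.201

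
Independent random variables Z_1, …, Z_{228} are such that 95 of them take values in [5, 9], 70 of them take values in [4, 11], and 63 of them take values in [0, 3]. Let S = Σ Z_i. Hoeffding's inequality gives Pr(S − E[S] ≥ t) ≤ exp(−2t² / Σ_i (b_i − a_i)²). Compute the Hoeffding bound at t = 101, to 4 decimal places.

0.0248

Σ(b_i − a_i)² = 95·4² + 70·7² + 63·3² = 5517.
Exponent = 2·101² / 5517 = 3.69802.
Bound = exp(−3.69802) = 0.02477.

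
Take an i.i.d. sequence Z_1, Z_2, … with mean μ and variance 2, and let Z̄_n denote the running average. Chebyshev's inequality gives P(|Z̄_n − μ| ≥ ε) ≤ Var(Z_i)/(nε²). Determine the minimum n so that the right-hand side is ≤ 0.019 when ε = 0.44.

544

Require 2/(n·0.44²) ≤ 0.019, i.e. n ≥ 2/(0.019·0.44²) = 543.715.
The smallest integer n is 544.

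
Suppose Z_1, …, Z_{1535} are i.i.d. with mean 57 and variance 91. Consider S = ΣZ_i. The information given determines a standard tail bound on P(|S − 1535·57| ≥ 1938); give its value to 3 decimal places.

With mean and variance of each term known, Chebyshev's inequality bounds the deviation of the sum (or sample mean).
Var(S) = n·Var(Z_i) = 1535·91 = 139685.
Chebyshev: P(|S − 1535·57| ≥ 1938) ≤ Var(S)/1938² = 139685/3755844 = 0.0372.

0.037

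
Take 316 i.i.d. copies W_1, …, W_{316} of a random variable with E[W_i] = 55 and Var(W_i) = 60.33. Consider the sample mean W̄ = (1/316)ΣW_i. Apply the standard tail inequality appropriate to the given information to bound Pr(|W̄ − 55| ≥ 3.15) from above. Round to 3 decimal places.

With mean and variance of each term known, Chebyshev's inequality bounds the deviation of the sum (or sample mean).
Var(W̄) = Var(W_i)/n = 60.33/316 = 0.19092.
Chebyshev: Pr(|W̄ − 55| ≥ 3.15) ≤ Var(W̄)/(3.15)² = 60.33/(316·3.15²) = 0.0192.

0.019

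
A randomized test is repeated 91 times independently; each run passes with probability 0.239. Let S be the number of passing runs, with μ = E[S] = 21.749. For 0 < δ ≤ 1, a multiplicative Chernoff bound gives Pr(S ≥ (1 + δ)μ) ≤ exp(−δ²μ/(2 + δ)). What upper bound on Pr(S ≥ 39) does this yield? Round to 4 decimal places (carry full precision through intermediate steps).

Write 39 = (1 + δ)μ, so δ = 39/21.749 − 1 = 0.7931859…
Then the exponent is δ²μ/(2 + δ) = (39 − μ)² / (μ·(2 + δ)) = 4.898797.
Bound = exp(−4.898797) = 0.00746.

0.0075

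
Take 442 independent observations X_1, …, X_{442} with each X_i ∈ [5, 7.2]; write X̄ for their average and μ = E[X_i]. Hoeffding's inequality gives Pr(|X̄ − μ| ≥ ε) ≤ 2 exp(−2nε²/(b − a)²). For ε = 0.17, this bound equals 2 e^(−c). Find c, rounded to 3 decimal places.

c = 2nε²/(b − a)² = 2·442·0.17² / 2.2² = 5.2784.

5.278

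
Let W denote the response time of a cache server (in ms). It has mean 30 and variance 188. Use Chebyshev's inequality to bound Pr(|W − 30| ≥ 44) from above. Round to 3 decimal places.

0.097

Chebyshev: Pr(|W − μ| ≥ t) ≤ Var(W)/t².
Bound = 188 / 1936 = 0.0971.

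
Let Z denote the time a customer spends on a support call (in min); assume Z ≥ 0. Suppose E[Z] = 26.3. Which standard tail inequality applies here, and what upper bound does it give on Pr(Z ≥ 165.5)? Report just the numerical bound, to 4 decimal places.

Only the mean of a non-negative variable is known, so Markov's inequality is the applicable tail bound.
Markov's inequality: for a non-negative random variable, Pr(Z ≥ a) ≤ E[Z]/a.
Here E[Z] = 26.3 and a = 165.5, so the bound is 26.3/165.5 = 0.1589.

0.1589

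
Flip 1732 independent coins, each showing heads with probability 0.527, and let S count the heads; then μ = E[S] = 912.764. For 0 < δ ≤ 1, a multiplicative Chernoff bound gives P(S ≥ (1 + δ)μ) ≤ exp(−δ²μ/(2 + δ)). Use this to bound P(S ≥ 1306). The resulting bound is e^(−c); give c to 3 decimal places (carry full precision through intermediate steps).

69.694

Write 1306 = (1 + δ)μ, so δ = 1306/912.764 − 1 = 0.4308189…
Then the exponent is δ²μ/(2 + δ) = (1306 − μ)² / (μ·(2 + δ)) = 69.694006.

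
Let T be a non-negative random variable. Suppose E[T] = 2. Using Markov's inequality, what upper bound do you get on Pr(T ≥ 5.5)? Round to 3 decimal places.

0.364

Markov's inequality: for a non-negative random variable, Pr(T ≥ a) ≤ E[T]/a.
Here E[T] = 2 and a = 5.5, so the bound is 2/5.5 = 0.3636.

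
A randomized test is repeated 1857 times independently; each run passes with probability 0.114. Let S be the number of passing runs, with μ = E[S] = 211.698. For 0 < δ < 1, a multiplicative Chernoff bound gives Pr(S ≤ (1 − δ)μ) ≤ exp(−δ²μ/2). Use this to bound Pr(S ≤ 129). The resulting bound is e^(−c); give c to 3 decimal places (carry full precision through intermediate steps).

16.153

Write 129 = (1 − δ)μ, so δ = 1 − 129/211.698 = 0.3906414…
Then the exponent is δ²μ/2 = (μ − 129)²/(2μ) = 16.152631.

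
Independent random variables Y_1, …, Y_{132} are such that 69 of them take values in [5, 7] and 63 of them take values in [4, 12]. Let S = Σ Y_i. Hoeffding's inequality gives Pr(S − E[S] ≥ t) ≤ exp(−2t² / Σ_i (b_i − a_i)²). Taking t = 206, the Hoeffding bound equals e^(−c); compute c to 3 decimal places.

19.701

Σ(b_i − a_i)² = 69·2² + 63·8² = 4308.
c = 2t² / 4308 = 2·206² / 4308 = 19.7010.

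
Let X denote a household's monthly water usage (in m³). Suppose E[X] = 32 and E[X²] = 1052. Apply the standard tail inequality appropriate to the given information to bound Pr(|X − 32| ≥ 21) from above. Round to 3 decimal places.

0.063

The first two moments determine the variance, so Chebyshev's inequality is the sharpest standard bound available.
Var(X) = E[X²] − (E[X])² = 1052 − 1024 = 28.
Chebyshev's inequality: Pr(|X − μ| ≥ t) ≤ Var(X)/t² = 28/441 = 0.0635.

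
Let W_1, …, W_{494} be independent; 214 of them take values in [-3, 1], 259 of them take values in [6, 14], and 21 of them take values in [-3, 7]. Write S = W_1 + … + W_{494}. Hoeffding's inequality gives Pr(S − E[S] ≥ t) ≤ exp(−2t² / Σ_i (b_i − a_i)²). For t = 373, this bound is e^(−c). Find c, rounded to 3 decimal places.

Σ(b_i − a_i)² = 214·4² + 259·8² + 21·10² = 22100.
c = 2t² / 22100 = 2·373² / 22100 = 12.5909.

12.591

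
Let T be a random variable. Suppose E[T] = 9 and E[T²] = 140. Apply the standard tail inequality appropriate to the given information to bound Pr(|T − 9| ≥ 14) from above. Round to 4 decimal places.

The first two moments determine the variance, so Chebyshev's inequality is the sharpest standard bound available.
Var(T) = E[T²] − (E[T])² = 140 − 81 = 59.
Chebyshev's inequality: Pr(|T − μ| ≥ t) ≤ Var(T)/t² = 59/196 = 0.3010.

0.3010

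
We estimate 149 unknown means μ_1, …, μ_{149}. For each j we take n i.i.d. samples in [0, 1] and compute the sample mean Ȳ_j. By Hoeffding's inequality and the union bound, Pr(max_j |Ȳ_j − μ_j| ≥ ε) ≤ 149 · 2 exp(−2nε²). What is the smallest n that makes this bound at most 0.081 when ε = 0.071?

Need 2·149·exp(−2nε²) ≤ 0.081, i.e. exp(−2nε²) ≤ 0.081/298.
So 2nε² ≥ ln(298/0.081) = 8.210400.
Hence n ≥ 8.210400/(2·0.071²) = 814.362.
The smallest integer n is 815.

815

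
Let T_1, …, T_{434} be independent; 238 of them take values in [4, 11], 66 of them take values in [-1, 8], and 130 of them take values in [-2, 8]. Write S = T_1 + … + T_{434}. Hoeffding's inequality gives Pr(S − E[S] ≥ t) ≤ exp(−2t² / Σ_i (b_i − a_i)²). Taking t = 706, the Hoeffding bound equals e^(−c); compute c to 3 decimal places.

33.220

Σ(b_i − a_i)² = 238·7² + 66·9² + 130·10² = 30008.
c = 2t² / 30008 = 2·706² / 30008 = 33.2202.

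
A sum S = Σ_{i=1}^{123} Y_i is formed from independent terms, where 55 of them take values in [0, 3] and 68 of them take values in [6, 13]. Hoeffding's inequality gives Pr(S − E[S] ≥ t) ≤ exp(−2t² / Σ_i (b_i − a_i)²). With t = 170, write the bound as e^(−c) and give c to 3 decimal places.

Σ(b_i − a_i)² = 55·3² + 68·7² = 3827.
c = 2t² / 3827 = 2·170² / 3827 = 15.1032.

15.103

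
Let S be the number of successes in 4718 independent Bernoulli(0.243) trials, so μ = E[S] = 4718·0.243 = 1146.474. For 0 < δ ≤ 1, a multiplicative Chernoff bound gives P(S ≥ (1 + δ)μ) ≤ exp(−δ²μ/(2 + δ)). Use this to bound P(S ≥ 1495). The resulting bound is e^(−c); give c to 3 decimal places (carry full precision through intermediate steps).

45.986

Write 1495 = (1 + δ)μ, so δ = 1495/1146.474 − 1 = 0.3039982…
Then the exponent is δ²μ/(2 + δ) = (1495 − μ)² / (μ·(2 + δ)) = 45.985829.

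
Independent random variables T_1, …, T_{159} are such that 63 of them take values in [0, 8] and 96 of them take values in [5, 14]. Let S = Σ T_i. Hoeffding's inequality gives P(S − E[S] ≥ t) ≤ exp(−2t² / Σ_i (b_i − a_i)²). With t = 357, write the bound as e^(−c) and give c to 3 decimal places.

21.587

Σ(b_i − a_i)² = 63·8² + 96·9² = 11808.
c = 2t² / 11808 = 2·357² / 11808 = 21.5869.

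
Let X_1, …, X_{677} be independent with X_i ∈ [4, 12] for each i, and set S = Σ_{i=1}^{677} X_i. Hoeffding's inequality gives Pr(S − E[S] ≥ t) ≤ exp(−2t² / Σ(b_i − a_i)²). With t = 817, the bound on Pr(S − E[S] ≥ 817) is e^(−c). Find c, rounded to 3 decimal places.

30.811

Σ(b_i − a_i)² = 677·(8)² = 43328.
c = 2t²/43328 = 2·817²/43328 = 30.8110.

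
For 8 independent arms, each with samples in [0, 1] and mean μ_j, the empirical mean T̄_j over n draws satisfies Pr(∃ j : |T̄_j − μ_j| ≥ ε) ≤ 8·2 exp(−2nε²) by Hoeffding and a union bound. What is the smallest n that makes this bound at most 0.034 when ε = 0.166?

Need 2·8·exp(−2nε²) ≤ 0.034, i.e. exp(−2nε²) ≤ 0.034/16.
So 2nε² ≥ ln(16/0.034) = 6.153983.
Hence n ≥ 6.153983/(2·0.166²) = 111.663.
The smallest integer n is 112.

112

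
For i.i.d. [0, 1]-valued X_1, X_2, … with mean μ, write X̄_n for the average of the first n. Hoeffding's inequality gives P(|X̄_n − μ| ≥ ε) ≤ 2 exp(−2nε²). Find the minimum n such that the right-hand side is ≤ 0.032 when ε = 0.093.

Require 2·exp(−2nε²) ≤ 0.032, i.e. 2nε² ≥ ln(2/0.032) = 4.135167.
So n ≥ 4.135167 / (2·0.093²) = 239.055.
The smallest integer n is 240.

240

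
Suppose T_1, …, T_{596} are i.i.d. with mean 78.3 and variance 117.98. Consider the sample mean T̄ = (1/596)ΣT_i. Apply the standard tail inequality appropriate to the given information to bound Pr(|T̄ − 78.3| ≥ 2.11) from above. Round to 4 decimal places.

0.0445

With mean and variance of each term known, Chebyshev's inequality bounds the deviation of the sum (or sample mean).
Var(T̄) = Var(T_i)/n = 117.98/596 = 0.19795.
Chebyshev: Pr(|T̄ − 78.3| ≥ 2.11) ≤ Var(T̄)/(2.11)² = 117.98/(596·2.11²) = 0.0445.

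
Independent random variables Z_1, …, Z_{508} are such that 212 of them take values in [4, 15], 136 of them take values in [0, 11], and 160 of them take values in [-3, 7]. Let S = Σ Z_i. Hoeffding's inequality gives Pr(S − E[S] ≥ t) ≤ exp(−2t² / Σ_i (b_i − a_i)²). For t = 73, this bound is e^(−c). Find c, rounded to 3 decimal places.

0.183

Σ(b_i − a_i)² = 212·11² + 136·11² + 160·10² = 58108.
c = 2t² / 58108 = 2·73² / 58108 = 0.1834.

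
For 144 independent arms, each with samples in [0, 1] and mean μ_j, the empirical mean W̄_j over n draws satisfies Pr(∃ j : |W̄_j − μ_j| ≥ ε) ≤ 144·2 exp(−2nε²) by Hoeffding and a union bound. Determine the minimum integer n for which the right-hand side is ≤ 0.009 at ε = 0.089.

Need 2·144·exp(−2nε²) ≤ 0.009, i.e. exp(−2nε²) ≤ 0.009/288.
So 2nε² ≥ ln(288/0.009) = 10.373491.
Hence n ≥ 10.373491/(2·0.089²) = 654.809.
The smallest integer n is 655.

655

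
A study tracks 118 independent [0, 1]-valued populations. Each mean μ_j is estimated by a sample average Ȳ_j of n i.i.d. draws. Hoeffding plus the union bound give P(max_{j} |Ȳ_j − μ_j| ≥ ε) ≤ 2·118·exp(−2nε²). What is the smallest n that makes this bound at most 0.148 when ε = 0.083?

Need 2·118·exp(−2nε²) ≤ 0.148, i.e. exp(−2nε²) ≤ 0.148/236.
So 2nε² ≥ ln(236/0.148) = 7.374375.
Hence n ≥ 7.374375/(2·0.083²) = 535.228.
The smallest integer n is 536.

536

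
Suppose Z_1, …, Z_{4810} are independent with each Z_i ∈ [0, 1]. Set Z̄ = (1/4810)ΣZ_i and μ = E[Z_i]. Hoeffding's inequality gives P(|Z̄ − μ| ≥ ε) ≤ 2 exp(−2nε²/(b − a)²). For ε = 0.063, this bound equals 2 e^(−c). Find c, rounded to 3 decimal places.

38.182

c = 2nε²/(b − a)² = 2·4810·0.063² / 1² = 38.1818.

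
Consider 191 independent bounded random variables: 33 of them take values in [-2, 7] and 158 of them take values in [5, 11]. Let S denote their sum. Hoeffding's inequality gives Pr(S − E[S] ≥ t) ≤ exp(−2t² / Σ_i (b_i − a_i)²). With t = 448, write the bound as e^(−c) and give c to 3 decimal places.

48.010

Σ(b_i − a_i)² = 33·9² + 158·6² = 8361.
c = 2t² / 8361 = 2·448² / 8361 = 48.0096.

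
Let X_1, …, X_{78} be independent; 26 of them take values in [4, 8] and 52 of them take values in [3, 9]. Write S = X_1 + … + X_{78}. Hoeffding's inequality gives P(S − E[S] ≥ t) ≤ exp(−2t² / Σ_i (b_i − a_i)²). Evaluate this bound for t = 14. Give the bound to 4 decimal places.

Σ(b_i − a_i)² = 26·4² + 52·6² = 2288.
Exponent = 2·14² / 2288 = 0.17133.
Bound = exp(−0.17133) = 0.84254.

0.8425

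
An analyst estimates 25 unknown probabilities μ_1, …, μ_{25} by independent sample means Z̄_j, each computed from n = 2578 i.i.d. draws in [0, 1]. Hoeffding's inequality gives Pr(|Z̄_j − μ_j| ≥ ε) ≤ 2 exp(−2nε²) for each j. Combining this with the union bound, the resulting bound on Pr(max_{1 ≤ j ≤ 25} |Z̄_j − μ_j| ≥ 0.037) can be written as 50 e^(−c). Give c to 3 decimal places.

7.059

Union bound over the 25 events: Pr(max_{1 ≤ j ≤ 25} |Z̄_j − μ_j| ≥ 0.037) ≤ 25·2·exp(−2nε²) = 50 exp(−2·2578·0.037²).
So c = 2·2578·0.037² = 7.0586.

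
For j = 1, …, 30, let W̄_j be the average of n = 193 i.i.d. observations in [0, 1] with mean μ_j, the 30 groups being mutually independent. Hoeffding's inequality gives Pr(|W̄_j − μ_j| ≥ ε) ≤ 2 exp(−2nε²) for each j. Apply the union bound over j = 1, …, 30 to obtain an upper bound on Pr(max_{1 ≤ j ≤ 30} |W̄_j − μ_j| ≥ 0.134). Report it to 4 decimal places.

0.0586

Per-experiment Hoeffding bound: 2·exp(−2·193·0.134²) = 2·exp(−6.93102) = 0.001954.
Union bound over 30 events: 30·0.001954 = 0.05862.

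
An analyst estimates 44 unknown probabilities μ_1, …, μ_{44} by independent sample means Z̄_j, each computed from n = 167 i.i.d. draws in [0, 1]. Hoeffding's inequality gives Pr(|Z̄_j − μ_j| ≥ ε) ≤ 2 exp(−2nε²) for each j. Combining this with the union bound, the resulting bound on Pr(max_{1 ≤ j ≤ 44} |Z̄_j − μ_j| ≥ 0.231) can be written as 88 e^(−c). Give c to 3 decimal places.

17.823

Union bound over the 44 events: Pr(max_{1 ≤ j ≤ 44} |Z̄_j − μ_j| ≥ 0.231) ≤ 44·2·exp(−2nε²) = 88 exp(−2·167·0.231²).
So c = 2·167·0.231² = 17.8226.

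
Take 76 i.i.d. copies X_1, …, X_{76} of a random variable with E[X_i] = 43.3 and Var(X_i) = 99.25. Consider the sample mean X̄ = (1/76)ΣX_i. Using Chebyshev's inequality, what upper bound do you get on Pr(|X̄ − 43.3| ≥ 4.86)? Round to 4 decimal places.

Var(X̄) = Var(X_i)/n = 99.25/76 = 1.3059.
Chebyshev: Pr(|X̄ − 43.3| ≥ 4.86) ≤ Var(X̄)/(4.86)² = 99.25/(76·4.86²) = 0.0553.

0.0553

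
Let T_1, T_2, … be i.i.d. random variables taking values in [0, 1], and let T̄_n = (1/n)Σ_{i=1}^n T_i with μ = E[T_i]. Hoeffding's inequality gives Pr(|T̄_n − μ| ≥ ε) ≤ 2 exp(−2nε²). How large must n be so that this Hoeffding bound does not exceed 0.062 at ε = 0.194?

47

Require 2·exp(−2nε²) ≤ 0.062, i.e. 2nε² ≥ ln(2/0.062) = 3.473768.
So n ≥ 3.473768 / (2·0.194²) = 46.150.
The smallest integer n is 47.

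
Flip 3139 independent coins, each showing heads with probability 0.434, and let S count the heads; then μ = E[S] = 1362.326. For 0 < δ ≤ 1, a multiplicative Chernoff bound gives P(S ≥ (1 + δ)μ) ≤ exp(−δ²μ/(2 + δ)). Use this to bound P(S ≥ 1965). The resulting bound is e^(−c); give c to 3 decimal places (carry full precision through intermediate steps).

Write 1965 = (1 + δ)μ, so δ = 1965/1362.326 − 1 = 0.442386…
Then the exponent is δ²μ/(2 + δ) = (1965 − μ)² / (μ·(2 + δ)) = 109.161516.

109.162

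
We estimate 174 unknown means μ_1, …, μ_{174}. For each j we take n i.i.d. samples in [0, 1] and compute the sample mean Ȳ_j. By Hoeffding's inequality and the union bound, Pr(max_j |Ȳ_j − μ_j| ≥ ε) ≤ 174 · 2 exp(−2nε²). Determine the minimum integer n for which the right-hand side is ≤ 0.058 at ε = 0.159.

Need 2·174·exp(−2nε²) ≤ 0.058, i.e. exp(−2nε²) ≤ 0.058/348.
So 2nε² ≥ ln(348/0.058) = 8.699515.
Hence n ≥ 8.699515/(2·0.159²) = 172.056.
The smallest integer n is 173.

173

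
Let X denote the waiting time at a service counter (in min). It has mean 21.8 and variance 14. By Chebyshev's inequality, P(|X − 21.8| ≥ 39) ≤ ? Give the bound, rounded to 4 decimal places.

0.0092

Chebyshev: P(|X − μ| ≥ t) ≤ Var(X)/t².
Bound = 14 / 1521 = 0.0092.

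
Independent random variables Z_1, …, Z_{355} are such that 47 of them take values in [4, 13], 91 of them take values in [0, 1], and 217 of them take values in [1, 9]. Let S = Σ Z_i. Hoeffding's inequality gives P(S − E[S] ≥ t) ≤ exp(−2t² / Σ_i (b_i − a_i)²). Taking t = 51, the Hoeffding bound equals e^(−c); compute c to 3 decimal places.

Σ(b_i − a_i)² = 47·9² + 91·1² + 217·8² = 17786.
c = 2t² / 17786 = 2·51² / 17786 = 0.2925.

0.292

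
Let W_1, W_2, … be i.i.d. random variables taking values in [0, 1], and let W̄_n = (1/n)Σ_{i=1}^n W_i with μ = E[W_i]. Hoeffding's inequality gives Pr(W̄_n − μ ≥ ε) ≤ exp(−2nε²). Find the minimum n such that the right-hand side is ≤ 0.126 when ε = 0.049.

Require exp(−2nε²) ≤ 0.126, i.e. 2nε² ≥ ln(1/0.126) = 2.071473.
So n ≥ 2.071473 / (2·0.049²) = 431.377.
The smallest integer n is 432.

432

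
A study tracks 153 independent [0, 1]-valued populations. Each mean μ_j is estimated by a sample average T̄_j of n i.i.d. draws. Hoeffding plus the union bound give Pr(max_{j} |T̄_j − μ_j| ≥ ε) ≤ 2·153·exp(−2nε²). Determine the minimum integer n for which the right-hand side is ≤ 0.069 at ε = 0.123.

Need 2·153·exp(−2nε²) ≤ 0.069, i.e. exp(−2nε²) ≤ 0.069/306.
So 2nε² ≥ ln(306/0.069) = 8.397234.
Hence n ≥ 8.397234/(2·0.123²) = 277.521.
The smallest integer n is 278.

278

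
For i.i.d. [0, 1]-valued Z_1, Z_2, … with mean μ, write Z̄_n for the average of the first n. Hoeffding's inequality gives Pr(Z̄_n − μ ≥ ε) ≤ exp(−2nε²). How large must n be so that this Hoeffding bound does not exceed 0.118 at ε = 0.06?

Require exp(−2nε²) ≤ 0.118, i.e. 2nε² ≥ ln(1/0.118) = 2.137071.
So n ≥ 2.137071 / (2·0.06²) = 296.815.
The smallest integer n is 297.

297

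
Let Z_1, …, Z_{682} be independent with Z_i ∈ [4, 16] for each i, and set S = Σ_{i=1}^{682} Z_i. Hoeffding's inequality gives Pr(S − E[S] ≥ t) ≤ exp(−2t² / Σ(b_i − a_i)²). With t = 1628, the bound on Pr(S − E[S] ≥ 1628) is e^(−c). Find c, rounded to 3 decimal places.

Σ(b_i − a_i)² = 682·(12)² = 98208.
c = 2t²/98208 = 2·1628²/98208 = 53.9749.

53.975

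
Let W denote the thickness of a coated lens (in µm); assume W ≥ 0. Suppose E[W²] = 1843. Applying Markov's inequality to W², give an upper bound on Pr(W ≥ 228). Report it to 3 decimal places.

Since W ≥ 0, the event {W ≥ 228} is the same as {W² ≥ 51984}.
Markov's inequality applied to W² gives Pr(W² ≥ 51984) ≤ E[W²]/51984 = 1843/51984 = 0.0355.

0.035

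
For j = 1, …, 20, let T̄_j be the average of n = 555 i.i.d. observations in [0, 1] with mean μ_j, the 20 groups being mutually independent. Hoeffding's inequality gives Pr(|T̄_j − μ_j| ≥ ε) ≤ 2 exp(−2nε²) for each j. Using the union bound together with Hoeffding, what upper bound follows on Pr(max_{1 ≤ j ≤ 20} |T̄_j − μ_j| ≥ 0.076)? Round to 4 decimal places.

Per-experiment Hoeffding bound: 2·exp(−2·555·0.076²) = 2·exp(−6.41136) = 0.0032856.
Union bound over 20 events: 20·0.0032856 = 0.06571.

0.0657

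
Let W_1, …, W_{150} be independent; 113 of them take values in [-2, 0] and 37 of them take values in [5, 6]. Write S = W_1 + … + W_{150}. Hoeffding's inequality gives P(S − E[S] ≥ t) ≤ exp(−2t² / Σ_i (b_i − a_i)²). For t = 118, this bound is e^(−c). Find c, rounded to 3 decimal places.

Σ(b_i − a_i)² = 113·2² + 37·1² = 489.
c = 2t² / 489 = 2·118² / 489 = 56.9489.

56.949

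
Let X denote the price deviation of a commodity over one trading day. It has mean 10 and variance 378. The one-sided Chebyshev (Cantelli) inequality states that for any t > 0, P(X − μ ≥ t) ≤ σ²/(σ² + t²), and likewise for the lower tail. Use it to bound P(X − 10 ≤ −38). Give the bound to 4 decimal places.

0.2075

Here σ² = 378 and t = 38, so σ² + t² = 1822.
Cantelli's bound: 378/1822 = 0.2075.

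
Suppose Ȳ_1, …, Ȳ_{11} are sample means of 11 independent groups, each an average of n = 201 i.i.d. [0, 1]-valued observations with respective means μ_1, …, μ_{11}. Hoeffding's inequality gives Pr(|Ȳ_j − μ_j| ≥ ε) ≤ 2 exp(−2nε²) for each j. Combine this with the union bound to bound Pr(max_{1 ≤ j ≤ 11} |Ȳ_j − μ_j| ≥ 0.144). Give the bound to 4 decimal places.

0.0053

Per-experiment Hoeffding bound: 2·exp(−2·201·0.144²) = 2·exp(−8.33587) = 0.00047952.
Union bound over 11 events: 11·0.00047952 = 0.00527.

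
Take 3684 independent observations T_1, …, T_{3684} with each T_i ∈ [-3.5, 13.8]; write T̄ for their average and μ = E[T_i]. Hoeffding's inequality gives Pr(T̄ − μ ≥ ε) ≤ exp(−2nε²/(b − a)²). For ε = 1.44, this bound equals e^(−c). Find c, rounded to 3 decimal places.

51.048

c = 2nε²/(b − a)² = 2·3684·1.44² / 17.3² = 51.0484.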